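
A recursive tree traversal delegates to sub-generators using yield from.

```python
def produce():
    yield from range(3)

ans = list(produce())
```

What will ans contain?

Step 1: yield from delegates to the iterable, yielding each element.
Step 2: Collected values: [0, 1, 2].
Therefore ans = [0, 1, 2].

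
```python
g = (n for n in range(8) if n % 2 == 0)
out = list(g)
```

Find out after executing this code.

Step 1: Filter range(8) keeping only even values:
  n=0: even, included
  n=1: odd, excluded
  n=2: even, included
  n=3: odd, excluded
  n=4: even, included
  n=5: odd, excluded
  n=6: even, included
  n=7: odd, excluded
Therefore out = [0, 2, 4, 6].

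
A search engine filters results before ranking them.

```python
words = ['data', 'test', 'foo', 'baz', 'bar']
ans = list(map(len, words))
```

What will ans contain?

Step 1: Map len() to each word:
  'data' -> 4
  'test' -> 4
  'foo' -> 3
  'baz' -> 3
  'bar' -> 3
Therefore ans = [4, 4, 3, 3, 3].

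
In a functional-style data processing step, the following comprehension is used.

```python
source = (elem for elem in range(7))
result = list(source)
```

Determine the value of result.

Step 1: Generator expression iterates range(7): [0, 1, 2, 3, 4, 5, 6].
Step 2: list() collects all values.
Therefore result = [0, 1, 2, 3, 4, 5, 6].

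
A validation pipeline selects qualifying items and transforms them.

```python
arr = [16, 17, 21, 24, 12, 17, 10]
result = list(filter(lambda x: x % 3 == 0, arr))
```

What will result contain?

Step 1: Filter elements divisible by 3:
  16 % 3 = 1: removed
  17 % 3 = 2: removed
  21 % 3 = 0: kept
  24 % 3 = 0: kept
  12 % 3 = 0: kept
  17 % 3 = 2: removed
  10 % 3 = 1: removed
Therefore result = [21, 24, 12].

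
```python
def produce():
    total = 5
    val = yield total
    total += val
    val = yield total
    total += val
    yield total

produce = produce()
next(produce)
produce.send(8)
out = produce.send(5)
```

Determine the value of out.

Step 1: next() -> yield total=5.
Step 2: send(8) -> val=8, total = 5+8 = 13, yield 13.
Step 3: send(5) -> val=5, total = 13+5 = 18, yield 18.
Therefore out = 18.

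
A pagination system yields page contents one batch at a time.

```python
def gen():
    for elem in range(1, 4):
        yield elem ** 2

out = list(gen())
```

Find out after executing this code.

Step 1: For each elem in range(1, 4), yield elem**2:
  elem=1: yield 1**2 = 1
  elem=2: yield 2**2 = 4
  elem=3: yield 3**2 = 9
Therefore out = [1, 4, 9].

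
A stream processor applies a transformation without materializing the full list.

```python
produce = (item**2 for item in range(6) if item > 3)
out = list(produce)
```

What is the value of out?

Step 1: For range(6), keep item > 3, then square:
  item=0: 0 <= 3, excluded
  item=1: 1 <= 3, excluded
  item=2: 2 <= 3, excluded
  item=3: 3 <= 3, excluded
  item=4: 4 > 3, yield 4**2 = 16
  item=5: 5 > 3, yield 5**2 = 25
Therefore out = [16, 25].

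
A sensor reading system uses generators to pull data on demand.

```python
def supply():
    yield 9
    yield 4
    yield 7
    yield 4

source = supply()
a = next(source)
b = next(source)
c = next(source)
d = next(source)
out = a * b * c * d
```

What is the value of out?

Step 1: Create generator and consume all values:
  a = next(source) = 9
  b = next(source) = 4
  c = next(source) = 7
  d = next(source) = 4
Step 2: out = 9 * 4 * 7 * 4 = 1008.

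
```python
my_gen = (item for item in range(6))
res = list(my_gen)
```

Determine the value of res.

Step 1: Generator expression iterates range(6): [0, 1, 2, 3, 4, 5].
Step 2: list() collects all values.
Therefore res = [0, 1, 2, 3, 4, 5].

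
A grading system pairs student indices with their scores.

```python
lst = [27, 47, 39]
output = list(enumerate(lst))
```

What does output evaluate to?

Step 1: enumerate pairs each element with its index:
  (0, 27)
  (1, 47)
  (2, 39)
Therefore output = [(0, 27), (1, 47), (2, 39)].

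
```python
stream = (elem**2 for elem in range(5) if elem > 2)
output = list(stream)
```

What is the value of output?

Step 1: For range(5), keep elem > 2, then square:
  elem=0: 0 <= 2, excluded
  elem=1: 1 <= 2, excluded
  elem=2: 2 <= 2, excluded
  elem=3: 3 > 2, yield 3**2 = 9
  elem=4: 4 > 2, yield 4**2 = 16
Therefore output = [9, 16].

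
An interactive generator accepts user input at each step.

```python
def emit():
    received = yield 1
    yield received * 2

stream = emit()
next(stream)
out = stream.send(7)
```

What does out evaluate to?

Step 1: next(stream) advances to first yield, producing 1.
Step 2: send(7) resumes, received = 7.
Step 3: yield received * 2 = 7 * 2 = 14.
Therefore out = 14.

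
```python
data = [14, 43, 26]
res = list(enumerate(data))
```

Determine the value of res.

Step 1: enumerate pairs each element with its index:
  (0, 14)
  (1, 43)
  (2, 26)
Therefore res = [(0, 14), (1, 43), (2, 26)].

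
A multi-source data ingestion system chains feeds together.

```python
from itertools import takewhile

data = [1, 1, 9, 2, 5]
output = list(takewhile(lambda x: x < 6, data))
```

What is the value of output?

Step 1: takewhile stops at first element >= 6:
  1 < 6: take
  1 < 6: take
  9 >= 6: stop
Therefore output = [1, 1].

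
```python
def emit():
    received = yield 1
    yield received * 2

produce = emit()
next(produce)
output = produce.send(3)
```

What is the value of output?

Step 1: next(produce) advances to first yield, producing 1.
Step 2: send(3) resumes, received = 3.
Step 3: yield received * 2 = 3 * 2 = 6.
Therefore output = 6.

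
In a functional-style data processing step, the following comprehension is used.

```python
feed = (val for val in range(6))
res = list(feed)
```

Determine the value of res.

Step 1: Generator expression iterates range(6): [0, 1, 2, 3, 4, 5].
Step 2: list() collects all values.
Therefore res = [0, 1, 2, 3, 4, 5].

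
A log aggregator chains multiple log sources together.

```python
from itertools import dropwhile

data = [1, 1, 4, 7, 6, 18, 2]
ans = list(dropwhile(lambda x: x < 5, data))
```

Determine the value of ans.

Step 1: dropwhile drops elements while < 5:
  1 < 5: dropped
  1 < 5: dropped
  4 < 5: dropped
  7: kept (dropping stopped)
Step 2: Remaining elements kept regardless of condition.
Therefore ans = [7, 6, 18, 2].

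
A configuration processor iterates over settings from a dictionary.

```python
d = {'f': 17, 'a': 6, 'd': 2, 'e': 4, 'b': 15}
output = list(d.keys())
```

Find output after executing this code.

Step 1: d.keys() returns the dictionary keys in insertion order.
Therefore output = ['f', 'a', 'd', 'e', 'b'].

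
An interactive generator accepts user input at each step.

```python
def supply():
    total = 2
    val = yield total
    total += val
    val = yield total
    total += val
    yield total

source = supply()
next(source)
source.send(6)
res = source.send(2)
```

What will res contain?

Step 1: next() -> yield total=2.
Step 2: send(6) -> val=6, total = 2+6 = 8, yield 8.
Step 3: send(2) -> val=2, total = 8+2 = 10, yield 10.
Therefore res = 10.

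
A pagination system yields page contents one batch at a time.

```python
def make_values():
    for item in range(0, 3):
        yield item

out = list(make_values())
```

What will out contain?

Step 1: The generator yields each value from range(0, 3).
Step 2: list() consumes all yields: [0, 1, 2].
Therefore out = [0, 1, 2].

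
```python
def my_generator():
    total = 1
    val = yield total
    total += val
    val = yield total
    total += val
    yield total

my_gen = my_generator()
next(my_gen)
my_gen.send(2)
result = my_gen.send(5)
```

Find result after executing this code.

Step 1: next() -> yield total=1.
Step 2: send(2) -> val=2, total = 1+2 = 3, yield 3.
Step 3: send(5) -> val=5, total = 3+5 = 8, yield 8.
Therefore result = 8.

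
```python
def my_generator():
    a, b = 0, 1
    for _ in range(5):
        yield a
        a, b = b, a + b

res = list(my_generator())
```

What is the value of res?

Step 1: Fibonacci-like sequence starting with a=0, b=1:
  Iteration 1: yield a=0, then a,b = 1,1
  Iteration 2: yield a=1, then a,b = 1,2
  Iteration 3: yield a=1, then a,b = 2,3
  Iteration 4: yield a=2, then a,b = 3,5
  Iteration 5: yield a=3, then a,b = 5,8
Therefore res = [0, 1, 1, 2, 3].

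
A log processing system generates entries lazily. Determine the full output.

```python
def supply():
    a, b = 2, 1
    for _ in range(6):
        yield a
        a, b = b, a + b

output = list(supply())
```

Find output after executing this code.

Step 1: Fibonacci-like sequence starting with a=2, b=1:
  Iteration 1: yield a=2, then a,b = 1,3
  Iteration 2: yield a=1, then a,b = 3,4
  Iteration 3: yield a=3, then a,b = 4,7
  Iteration 4: yield a=4, then a,b = 7,11
  Iteration 5: yield a=7, then a,b = 11,18
  Iteration 6: yield a=11, then a,b = 18,29
Therefore output = [2, 1, 3, 4, 7, 11].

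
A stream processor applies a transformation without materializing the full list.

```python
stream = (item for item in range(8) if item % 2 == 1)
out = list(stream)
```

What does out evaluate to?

Step 1: Filter range(8) keeping only odd values:
  item=0: even, excluded
  item=1: odd, included
  item=2: even, excluded
  item=3: odd, included
  item=4: even, excluded
  item=5: odd, included
  item=6: even, excluded
  item=7: odd, included
Therefore out = [1, 3, 5, 7].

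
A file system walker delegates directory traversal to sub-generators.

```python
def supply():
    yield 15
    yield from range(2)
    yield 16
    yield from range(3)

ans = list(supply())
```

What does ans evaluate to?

Step 1: Trace yields in order:
  yield 15
  yield 0
  yield 1
  yield 16
  yield 0
  yield 1
  yield 2
Therefore ans = [15, 0, 1, 16, 0, 1, 2].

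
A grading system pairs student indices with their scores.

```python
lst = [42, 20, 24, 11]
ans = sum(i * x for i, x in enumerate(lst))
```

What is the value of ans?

Step 1: Compute i * x for each (i, x) in enumerate([42, 20, 24, 11]):
  i=0, x=42: 0*42 = 0
  i=1, x=20: 1*20 = 20
  i=2, x=24: 2*24 = 48
  i=3, x=11: 3*11 = 33
Step 2: sum = 0 + 20 + 48 + 33 = 101.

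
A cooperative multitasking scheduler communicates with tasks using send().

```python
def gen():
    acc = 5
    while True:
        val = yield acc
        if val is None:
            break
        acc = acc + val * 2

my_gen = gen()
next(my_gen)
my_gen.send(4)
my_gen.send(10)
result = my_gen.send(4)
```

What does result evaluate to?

Step 1: next() -> yield acc=5.
Step 2: send(4) -> val=4, acc = 5 + 4*2 = 13, yield 13.
Step 3: send(10) -> val=10, acc = 13 + 10*2 = 33, yield 33.
Step 4: send(4) -> val=4, acc = 33 + 4*2 = 41, yield 41.
Therefore result = 41.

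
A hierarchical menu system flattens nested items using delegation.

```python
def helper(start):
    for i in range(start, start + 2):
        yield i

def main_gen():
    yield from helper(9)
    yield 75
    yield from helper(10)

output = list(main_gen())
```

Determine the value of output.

Step 1: main_gen() delegates to helper(9):
  yield 9
  yield 10
Step 2: yield 75
Step 3: Delegates to helper(10):
  yield 10
  yield 11
Therefore output = [9, 10, 75, 10, 11].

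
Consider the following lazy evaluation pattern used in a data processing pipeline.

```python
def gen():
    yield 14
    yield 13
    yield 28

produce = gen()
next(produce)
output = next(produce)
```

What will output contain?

Step 1: gen() creates a generator.
Step 2: next(produce) yields 14 (consumed and discarded).
Step 3: next(produce) yields 13, assigned to output.
Therefore output = 13.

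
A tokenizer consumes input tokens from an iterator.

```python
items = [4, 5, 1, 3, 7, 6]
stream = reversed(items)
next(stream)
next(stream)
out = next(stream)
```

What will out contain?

Step 1: reversed([4, 5, 1, 3, 7, 6]) gives iterator: [6, 7, 3, 1, 5, 4].
Step 2: First next() = 6, second next() = 7.
Step 3: Third next() = 3.
Therefore out = 3.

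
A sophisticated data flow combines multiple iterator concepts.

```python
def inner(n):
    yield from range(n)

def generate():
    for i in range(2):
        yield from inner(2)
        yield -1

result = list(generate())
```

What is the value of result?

Step 1: For each i in range(2):
  i=0: yield from inner(2) -> [0, 1], then yield -1
  i=1: yield from inner(2) -> [0, 1], then yield -1
Therefore result = [0, 1, -1, 0, 1, -1].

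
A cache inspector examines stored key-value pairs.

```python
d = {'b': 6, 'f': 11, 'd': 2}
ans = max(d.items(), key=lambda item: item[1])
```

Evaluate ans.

Step 1: Find item with maximum value:
  ('b', 6)
  ('f', 11)
  ('d', 2)
Step 2: Maximum value is 11 at key 'f'.
Therefore ans = ('f', 11).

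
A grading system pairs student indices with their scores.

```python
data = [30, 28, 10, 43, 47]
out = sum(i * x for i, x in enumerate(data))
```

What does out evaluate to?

Step 1: Compute i * x for each (i, x) in enumerate([30, 28, 10, 43, 47]):
  i=0, x=30: 0*30 = 0
  i=1, x=28: 1*28 = 28
  i=2, x=10: 2*10 = 20
  i=3, x=43: 3*43 = 129
  i=4, x=47: 4*47 = 188
Step 2: sum = 0 + 28 + 20 + 129 + 188 = 365.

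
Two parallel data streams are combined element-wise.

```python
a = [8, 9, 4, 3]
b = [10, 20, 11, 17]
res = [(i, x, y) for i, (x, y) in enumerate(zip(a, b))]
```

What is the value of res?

Step 1: enumerate(zip(a, b)) gives index with paired elements:
  i=0: (8, 10)
  i=1: (9, 20)
  i=2: (4, 11)
  i=3: (3, 17)
Therefore res = [(0, 8, 10), (1, 9, 20), (2, 4, 11), (3, 3, 17)].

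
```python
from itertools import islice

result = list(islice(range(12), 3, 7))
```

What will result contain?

Step 1: islice(range(12), 3, 7) takes elements at indices [3, 7).
Step 2: Elements: [3, 4, 5, 6].
Therefore result = [3, 4, 5, 6].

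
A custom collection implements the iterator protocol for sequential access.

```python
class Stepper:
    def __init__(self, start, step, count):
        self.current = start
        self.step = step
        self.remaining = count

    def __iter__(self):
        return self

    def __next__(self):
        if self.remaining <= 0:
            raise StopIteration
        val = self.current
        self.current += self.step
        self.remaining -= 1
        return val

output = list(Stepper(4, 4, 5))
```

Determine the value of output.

Step 1: Stepper starts at 4, increments by 4, for 5 steps:
  Yield 4, then current += 4
  Yield 8, then current += 4
  Yield 12, then current += 4
  Yield 16, then current += 4
  Yield 20, then current += 4
Therefore output = [4, 8, 12, 16, 20].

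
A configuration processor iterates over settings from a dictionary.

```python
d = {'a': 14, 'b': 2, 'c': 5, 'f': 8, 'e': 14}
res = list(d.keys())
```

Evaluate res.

Step 1: d.keys() returns the dictionary keys in insertion order.
Therefore res = ['a', 'b', 'c', 'f', 'e'].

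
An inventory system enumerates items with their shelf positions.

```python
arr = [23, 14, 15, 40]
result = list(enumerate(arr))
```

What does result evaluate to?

Step 1: enumerate pairs each element with its index:
  (0, 23)
  (1, 14)
  (2, 15)
  (3, 40)
Therefore result = [(0, 23), (1, 14), (2, 15), (3, 40)].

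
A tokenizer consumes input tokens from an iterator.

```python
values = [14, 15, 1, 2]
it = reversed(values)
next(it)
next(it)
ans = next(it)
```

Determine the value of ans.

Step 1: reversed([14, 15, 1, 2]) gives iterator: [2, 1, 15, 14].
Step 2: First next() = 2, second next() = 1.
Step 3: Third next() = 15.
Therefore ans = 15.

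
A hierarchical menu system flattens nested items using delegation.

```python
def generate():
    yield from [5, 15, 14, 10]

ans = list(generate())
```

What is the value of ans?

Step 1: yield from delegates to the iterable, yielding each element.
Step 2: Collected values: [5, 15, 14, 10].
Therefore ans = [5, 15, 14, 10].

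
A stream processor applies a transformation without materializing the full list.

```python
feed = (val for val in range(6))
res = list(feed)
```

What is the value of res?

Step 1: Generator expression iterates range(6): [0, 1, 2, 3, 4, 5].
Step 2: list() collects all values.
Therefore res = [0, 1, 2, 3, 4, 5].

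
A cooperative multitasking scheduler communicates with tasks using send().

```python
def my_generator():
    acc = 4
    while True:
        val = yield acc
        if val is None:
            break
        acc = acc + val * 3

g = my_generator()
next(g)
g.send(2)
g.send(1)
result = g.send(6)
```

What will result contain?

Step 1: next() -> yield acc=4.
Step 2: send(2) -> val=2, acc = 4 + 2*3 = 10, yield 10.
Step 3: send(1) -> val=1, acc = 10 + 1*3 = 13, yield 13.
Step 4: send(6) -> val=6, acc = 13 + 6*3 = 31, yield 31.
Therefore result = 31.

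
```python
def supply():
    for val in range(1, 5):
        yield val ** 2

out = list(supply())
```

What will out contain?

Step 1: For each val in range(1, 5), yield val**2:
  val=1: yield 1**2 = 1
  val=2: yield 2**2 = 4
  val=3: yield 3**2 = 9
  val=4: yield 4**2 = 16
Therefore out = [1, 4, 9, 16].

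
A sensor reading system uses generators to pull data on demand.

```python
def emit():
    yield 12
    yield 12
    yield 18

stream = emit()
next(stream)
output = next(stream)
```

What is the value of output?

Step 1: emit() creates a generator.
Step 2: next(stream) yields 12 (consumed and discarded).
Step 3: next(stream) yields 12, assigned to output.
Therefore output = 12.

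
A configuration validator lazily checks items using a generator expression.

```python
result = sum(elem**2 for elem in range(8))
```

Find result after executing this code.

Step 1: Compute elem**2 for each elem in range(8):
  elem=0: 0**2 = 0
  elem=1: 1**2 = 1
  elem=2: 2**2 = 4
  elem=3: 3**2 = 9
  elem=4: 4**2 = 16
  elem=5: 5**2 = 25
  elem=6: 6**2 = 36
  elem=7: 7**2 = 49
Step 2: sum = 0 + 1 + 4 + 9 + 16 + 25 + 36 + 49 = 140.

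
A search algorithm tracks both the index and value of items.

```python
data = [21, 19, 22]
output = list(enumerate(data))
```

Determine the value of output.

Step 1: enumerate pairs each element with its index:
  (0, 21)
  (1, 19)
  (2, 22)
Therefore output = [(0, 21), (1, 19), (2, 22)].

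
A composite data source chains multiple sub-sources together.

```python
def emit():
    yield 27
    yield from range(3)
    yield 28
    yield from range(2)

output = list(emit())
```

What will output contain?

Step 1: Trace yields in order:
  yield 27
  yield 0
  yield 1
  yield 2
  yield 28
  yield 0
  yield 1
Therefore output = [27, 0, 1, 2, 28, 0, 1].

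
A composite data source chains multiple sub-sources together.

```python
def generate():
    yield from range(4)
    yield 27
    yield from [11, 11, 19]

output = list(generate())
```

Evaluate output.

Step 1: Trace yields in order:
  yield 0
  yield 1
  yield 2
  yield 3
  yield 27
  yield 11
  yield 11
  yield 19
Therefore output = [0, 1, 2, 3, 27, 11, 11, 19].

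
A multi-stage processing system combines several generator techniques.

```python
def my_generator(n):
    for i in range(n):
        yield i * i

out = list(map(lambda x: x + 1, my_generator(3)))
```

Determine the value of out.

Step 1: my_generator(3) yields squares: [0, 1, 4].
Step 2: map adds 1 to each: [1, 2, 5].
Therefore out = [1, 2, 5].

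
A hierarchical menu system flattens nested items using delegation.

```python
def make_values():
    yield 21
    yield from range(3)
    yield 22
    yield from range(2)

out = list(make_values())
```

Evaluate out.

Step 1: Trace yields in order:
  yield 21
  yield 0
  yield 1
  yield 2
  yield 22
  yield 0
  yield 1
Therefore out = [21, 0, 1, 2, 22, 0, 1].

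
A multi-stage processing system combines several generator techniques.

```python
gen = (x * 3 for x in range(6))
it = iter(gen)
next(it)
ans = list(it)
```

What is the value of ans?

Step 1: Generator produces [0, 3, 6, 9, 12, 15].
Step 2: next(it) consumes first element (0).
Step 3: list(it) collects remaining: [3, 6, 9, 12, 15].
Therefore ans = [3, 6, 9, 12, 15].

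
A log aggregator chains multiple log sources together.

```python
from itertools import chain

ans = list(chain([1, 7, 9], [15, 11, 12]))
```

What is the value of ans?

Step 1: chain() concatenates iterables: [1, 7, 9] + [15, 11, 12].
Therefore ans = [1, 7, 9, 15, 11, 12].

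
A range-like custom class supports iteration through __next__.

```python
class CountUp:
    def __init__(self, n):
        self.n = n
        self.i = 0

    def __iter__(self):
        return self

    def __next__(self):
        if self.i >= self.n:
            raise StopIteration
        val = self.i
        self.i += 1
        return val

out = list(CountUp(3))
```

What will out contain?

Step 1: CountUp(3) creates an iterator counting 0 to 2.
Step 2: list() consumes all values: [0, 1, 2].
Therefore out = [0, 1, 2].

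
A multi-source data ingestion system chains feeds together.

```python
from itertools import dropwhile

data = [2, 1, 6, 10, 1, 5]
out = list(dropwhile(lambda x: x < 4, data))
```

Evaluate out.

Step 1: dropwhile drops elements while < 4:
  2 < 4: dropped
  1 < 4: dropped
  6: kept (dropping stopped)
Step 2: Remaining elements kept regardless of condition.
Therefore out = [6, 10, 1, 5].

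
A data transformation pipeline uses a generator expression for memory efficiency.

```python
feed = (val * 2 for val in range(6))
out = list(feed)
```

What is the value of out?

Step 1: For each val in range(6), compute val*2:
  val=0: 0*2 = 0
  val=1: 1*2 = 2
  val=2: 2*2 = 4
  val=3: 3*2 = 6
  val=4: 4*2 = 8
  val=5: 5*2 = 10
Therefore out = [0, 2, 4, 6, 8, 10].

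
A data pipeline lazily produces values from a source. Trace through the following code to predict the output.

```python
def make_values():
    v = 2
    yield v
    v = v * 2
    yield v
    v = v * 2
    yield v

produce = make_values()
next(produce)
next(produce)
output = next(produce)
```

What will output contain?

Step 1: Trace through generator execution:
  Yield 1: v starts at 2, yield 2
  Yield 2: v = 2 * 2 = 4, yield 4
  Yield 3: v = 4 * 2 = 8, yield 8
Step 2: First next() gets 2, second next() gets the second value, third next() yields 8.
Therefore output = 8.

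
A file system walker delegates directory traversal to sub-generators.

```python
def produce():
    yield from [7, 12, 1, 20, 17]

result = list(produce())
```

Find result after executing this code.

Step 1: yield from delegates to the iterable, yielding each element.
Step 2: Collected values: [7, 12, 1, 20, 17].
Therefore result = [7, 12, 1, 20, 17].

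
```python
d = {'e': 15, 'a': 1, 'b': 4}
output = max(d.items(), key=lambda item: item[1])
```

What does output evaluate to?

Step 1: Find item with maximum value:
  ('e', 15)
  ('a', 1)
  ('b', 4)
Step 2: Maximum value is 15 at key 'e'.
Therefore output = ('e', 15).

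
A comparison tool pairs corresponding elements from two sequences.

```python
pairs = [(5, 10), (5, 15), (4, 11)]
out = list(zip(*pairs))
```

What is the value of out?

Step 1: zip(*pairs) transposes: unzips [(5, 10), (5, 15), (4, 11)] into separate sequences.
Step 2: First elements: (5, 5, 4), second elements: (10, 15, 11).
Therefore out = [(5, 5, 4), (10, 15, 11)].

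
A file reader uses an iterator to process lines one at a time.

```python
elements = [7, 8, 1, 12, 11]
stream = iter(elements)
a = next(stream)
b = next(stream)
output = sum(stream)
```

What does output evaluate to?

Step 1: Create iterator over [7, 8, 1, 12, 11].
Step 2: a = next() = 7, b = next() = 8.
Step 3: sum() of remaining [1, 12, 11] = 24.
Therefore output = 24.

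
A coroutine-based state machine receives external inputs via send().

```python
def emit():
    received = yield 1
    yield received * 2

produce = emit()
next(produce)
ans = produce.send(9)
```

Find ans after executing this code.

Step 1: next(produce) advances to first yield, producing 1.
Step 2: send(9) resumes, received = 9.
Step 3: yield received * 2 = 9 * 2 = 18.
Therefore ans = 18.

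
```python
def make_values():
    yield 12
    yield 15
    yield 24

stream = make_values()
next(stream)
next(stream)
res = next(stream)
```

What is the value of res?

Step 1: make_values() creates a generator.
Step 2: next(stream) yields 12 (consumed and discarded).
Step 3: next(stream) yields 15 (consumed and discarded).
Step 4: next(stream) yields 24, assigned to res.
Therefore res = 24.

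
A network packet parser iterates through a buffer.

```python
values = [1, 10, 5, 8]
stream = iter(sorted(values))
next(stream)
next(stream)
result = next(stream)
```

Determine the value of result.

Step 1: sorted([1, 10, 5, 8]) = [1, 5, 8, 10].
Step 2: Create iterator and skip 2 elements.
Step 3: next() returns 8.
Therefore result = 8.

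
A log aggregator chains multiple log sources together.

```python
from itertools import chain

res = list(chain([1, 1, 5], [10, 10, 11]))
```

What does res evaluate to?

Step 1: chain() concatenates iterables: [1, 1, 5] + [10, 10, 11].
Therefore res = [1, 1, 5, 10, 10, 11].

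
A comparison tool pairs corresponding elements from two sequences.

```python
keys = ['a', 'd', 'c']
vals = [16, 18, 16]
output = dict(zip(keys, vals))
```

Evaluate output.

Step 1: zip pairs keys with values:
  'a' -> 16
  'd' -> 18
  'c' -> 16
Therefore output = {'a': 16, 'd': 18, 'c': 16}.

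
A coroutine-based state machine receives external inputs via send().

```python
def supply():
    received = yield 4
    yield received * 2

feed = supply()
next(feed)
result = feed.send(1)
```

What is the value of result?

Step 1: next(feed) advances to first yield, producing 4.
Step 2: send(1) resumes, received = 1.
Step 3: yield received * 2 = 1 * 2 = 2.
Therefore result = 2.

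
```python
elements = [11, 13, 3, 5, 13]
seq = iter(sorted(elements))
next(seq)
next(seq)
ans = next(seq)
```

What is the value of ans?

Step 1: sorted([11, 13, 3, 5, 13]) = [3, 5, 11, 13, 13].
Step 2: Create iterator and skip 2 elements.
Step 3: next() returns 11.
Therefore ans = 11.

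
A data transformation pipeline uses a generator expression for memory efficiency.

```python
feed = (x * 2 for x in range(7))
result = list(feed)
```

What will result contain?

Step 1: For each x in range(7), compute x*2:
  x=0: 0*2 = 0
  x=1: 1*2 = 2
  x=2: 2*2 = 4
  x=3: 3*2 = 6
  x=4: 4*2 = 8
  x=5: 5*2 = 10
  x=6: 6*2 = 12
Therefore result = [0, 2, 4, 6, 8, 10, 12].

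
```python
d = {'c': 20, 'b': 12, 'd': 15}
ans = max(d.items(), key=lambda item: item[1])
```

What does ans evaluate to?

Step 1: Find item with maximum value:
  ('c', 20)
  ('b', 12)
  ('d', 15)
Step 2: Maximum value is 20 at key 'c'.
Therefore ans = ('c', 20).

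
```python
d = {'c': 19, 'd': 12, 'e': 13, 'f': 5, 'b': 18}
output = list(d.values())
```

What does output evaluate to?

Step 1: d.values() returns the dictionary values in insertion order.
Therefore output = [19, 12, 13, 5, 18].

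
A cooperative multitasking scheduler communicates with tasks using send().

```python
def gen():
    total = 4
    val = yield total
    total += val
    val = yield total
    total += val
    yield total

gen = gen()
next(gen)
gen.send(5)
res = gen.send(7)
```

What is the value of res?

Step 1: next() -> yield total=4.
Step 2: send(5) -> val=5, total = 4+5 = 9, yield 9.
Step 3: send(7) -> val=7, total = 9+7 = 16, yield 16.
Therefore res = 16.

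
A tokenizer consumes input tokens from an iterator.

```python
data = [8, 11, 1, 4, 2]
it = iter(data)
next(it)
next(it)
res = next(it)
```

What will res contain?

Step 1: Create iterator over [8, 11, 1, 4, 2].
Step 2: next() consumes 8.
Step 3: next() consumes 11.
Step 4: next() returns 1.
Therefore res = 1.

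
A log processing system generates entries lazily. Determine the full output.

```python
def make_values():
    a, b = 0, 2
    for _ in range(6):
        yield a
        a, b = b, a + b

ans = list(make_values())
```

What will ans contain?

Step 1: Fibonacci-like sequence starting with a=0, b=2:
  Iteration 1: yield a=0, then a,b = 2,2
  Iteration 2: yield a=2, then a,b = 2,4
  Iteration 3: yield a=2, then a,b = 4,6
  Iteration 4: yield a=4, then a,b = 6,10
  Iteration 5: yield a=6, then a,b = 10,16
  Iteration 6: yield a=10, then a,b = 16,26
Therefore ans = [0, 2, 2, 4, 6, 10].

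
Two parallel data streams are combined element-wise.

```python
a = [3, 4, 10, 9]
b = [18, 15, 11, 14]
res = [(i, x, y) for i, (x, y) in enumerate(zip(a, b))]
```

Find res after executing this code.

Step 1: enumerate(zip(a, b)) gives index with paired elements:
  i=0: (3, 18)
  i=1: (4, 15)
  i=2: (10, 11)
  i=3: (9, 14)
Therefore res = [(0, 3, 18), (1, 4, 15), (2, 10, 11), (3, 9, 14)].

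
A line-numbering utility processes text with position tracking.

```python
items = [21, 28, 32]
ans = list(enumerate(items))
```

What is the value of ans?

Step 1: enumerate pairs each element with its index:
  (0, 21)
  (1, 28)
  (2, 32)
Therefore ans = [(0, 21), (1, 28), (2, 32)].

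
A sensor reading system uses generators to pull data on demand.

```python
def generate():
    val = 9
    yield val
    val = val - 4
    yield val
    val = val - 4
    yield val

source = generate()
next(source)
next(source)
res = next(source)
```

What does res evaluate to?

Step 1: Trace through generator execution:
  Yield 1: val starts at 9, yield 9
  Yield 2: val = 9 - 4 = 5, yield 5
  Yield 3: val = 5 - 4 = 1, yield 1
Step 2: First next() gets 9, second next() gets the second value, third next() yields 1.
Therefore res = 1.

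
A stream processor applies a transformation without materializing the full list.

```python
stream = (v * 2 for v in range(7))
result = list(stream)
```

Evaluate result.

Step 1: For each v in range(7), compute v*2:
  v=0: 0*2 = 0
  v=1: 1*2 = 2
  v=2: 2*2 = 4
  v=3: 3*2 = 6
  v=4: 4*2 = 8
  v=5: 5*2 = 10
  v=6: 6*2 = 12
Therefore result = [0, 2, 4, 6, 8, 10, 12].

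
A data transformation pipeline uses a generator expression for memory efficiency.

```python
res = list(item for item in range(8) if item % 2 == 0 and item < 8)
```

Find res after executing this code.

Step 1: Filter range(8) where item % 2 == 0 and item < 8:
  item=0: both conditions met, included
  item=1: excluded (1 % 2 != 0)
  item=2: both conditions met, included
  item=3: excluded (3 % 2 != 0)
  item=4: both conditions met, included
  item=5: excluded (5 % 2 != 0)
  item=6: both conditions met, included
  item=7: excluded (7 % 2 != 0)
Therefore res = [0, 2, 4, 6].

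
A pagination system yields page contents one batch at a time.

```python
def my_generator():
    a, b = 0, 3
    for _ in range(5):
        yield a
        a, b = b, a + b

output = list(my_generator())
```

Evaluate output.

Step 1: Fibonacci-like sequence starting with a=0, b=3:
  Iteration 1: yield a=0, then a,b = 3,3
  Iteration 2: yield a=3, then a,b = 3,6
  Iteration 3: yield a=3, then a,b = 6,9
  Iteration 4: yield a=6, then a,b = 9,15
  Iteration 5: yield a=9, then a,b = 15,24
Therefore output = [0, 3, 3, 6, 9].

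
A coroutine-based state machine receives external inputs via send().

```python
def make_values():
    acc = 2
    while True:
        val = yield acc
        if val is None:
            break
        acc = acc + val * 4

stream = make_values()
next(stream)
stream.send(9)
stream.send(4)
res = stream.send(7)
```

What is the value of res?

Step 1: next() -> yield acc=2.
Step 2: send(9) -> val=9, acc = 2 + 9*4 = 38, yield 38.
Step 3: send(4) -> val=4, acc = 38 + 4*4 = 54, yield 54.
Step 4: send(7) -> val=7, acc = 54 + 7*4 = 82, yield 82.
Therefore res = 82.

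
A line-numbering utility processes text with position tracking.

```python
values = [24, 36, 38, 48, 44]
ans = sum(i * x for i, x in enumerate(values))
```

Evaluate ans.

Step 1: Compute i * x for each (i, x) in enumerate([24, 36, 38, 48, 44]):
  i=0, x=24: 0*24 = 0
  i=1, x=36: 1*36 = 36
  i=2, x=38: 2*38 = 76
  i=3, x=48: 3*48 = 144
  i=4, x=44: 4*44 = 176
Step 2: sum = 0 + 36 + 76 + 144 + 176 = 432.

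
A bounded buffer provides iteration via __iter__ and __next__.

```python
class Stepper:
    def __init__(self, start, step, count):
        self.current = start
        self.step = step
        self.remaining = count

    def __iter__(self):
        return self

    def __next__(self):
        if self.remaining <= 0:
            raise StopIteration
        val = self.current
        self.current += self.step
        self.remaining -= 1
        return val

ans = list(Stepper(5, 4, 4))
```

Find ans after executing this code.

Step 1: Stepper starts at 5, increments by 4, for 4 steps:
  Yield 5, then current += 4
  Yield 9, then current += 4
  Yield 13, then current += 4
  Yield 17, then current += 4
Therefore ans = [5, 9, 13, 17].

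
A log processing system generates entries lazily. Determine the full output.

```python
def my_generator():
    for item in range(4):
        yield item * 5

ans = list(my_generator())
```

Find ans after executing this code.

Step 1: For each item in range(4), yield item * 5:
  item=0: yield 0 * 5 = 0
  item=1: yield 1 * 5 = 5
  item=2: yield 2 * 5 = 10
  item=3: yield 3 * 5 = 15
Therefore ans = [0, 5, 10, 15].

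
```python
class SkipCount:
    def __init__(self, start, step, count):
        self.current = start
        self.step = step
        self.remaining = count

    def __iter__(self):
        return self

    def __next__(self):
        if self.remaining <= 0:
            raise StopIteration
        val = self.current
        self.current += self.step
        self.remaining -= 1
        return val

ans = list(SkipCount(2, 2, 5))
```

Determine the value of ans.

Step 1: SkipCount starts at 2, increments by 2, for 5 steps:
  Yield 2, then current += 2
  Yield 4, then current += 2
  Yield 6, then current += 2
  Yield 8, then current += 2
  Yield 10, then current += 2
Therefore ans = [2, 4, 6, 8, 10].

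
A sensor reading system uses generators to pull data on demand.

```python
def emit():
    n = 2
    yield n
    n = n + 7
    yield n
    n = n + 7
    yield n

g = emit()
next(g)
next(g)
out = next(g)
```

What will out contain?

Step 1: Trace through generator execution:
  Yield 1: n starts at 2, yield 2
  Yield 2: n = 2 + 7 = 9, yield 9
  Yield 3: n = 9 + 7 = 16, yield 16
Step 2: First next() gets 2, second next() gets the second value, third next() yields 16.
Therefore out = 16.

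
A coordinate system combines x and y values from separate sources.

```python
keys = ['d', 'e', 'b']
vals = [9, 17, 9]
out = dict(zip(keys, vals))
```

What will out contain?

Step 1: zip pairs keys with values:
  'd' -> 9
  'e' -> 17
  'b' -> 9
Therefore out = {'d': 9, 'e': 17, 'b': 9}.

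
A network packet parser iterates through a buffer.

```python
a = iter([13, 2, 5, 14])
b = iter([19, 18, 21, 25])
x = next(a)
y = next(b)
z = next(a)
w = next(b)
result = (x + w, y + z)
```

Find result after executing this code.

Step 1: a iterates [13, 2, 5, 14], b iterates [19, 18, 21, 25].
Step 2: x = next(a) = 13, y = next(b) = 19.
Step 3: z = next(a) = 2, w = next(b) = 18.
Step 4: result = (13 + 18, 19 + 2) = (31, 21).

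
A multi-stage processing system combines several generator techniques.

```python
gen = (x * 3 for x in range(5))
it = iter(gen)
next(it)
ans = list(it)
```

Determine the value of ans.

Step 1: Generator produces [0, 3, 6, 9, 12].
Step 2: next(it) consumes first element (0).
Step 3: list(it) collects remaining: [3, 6, 9, 12].
Therefore ans = [3, 6, 9, 12].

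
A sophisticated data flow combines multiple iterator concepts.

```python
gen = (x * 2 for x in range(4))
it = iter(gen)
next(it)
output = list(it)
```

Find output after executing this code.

Step 1: Generator produces [0, 2, 4, 6].
Step 2: next(it) consumes first element (0).
Step 3: list(it) collects remaining: [2, 4, 6].
Therefore output = [2, 4, 6].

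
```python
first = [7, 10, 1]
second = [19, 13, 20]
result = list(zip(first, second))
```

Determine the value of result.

Step 1: zip pairs elements at same index:
  Index 0: (7, 19)
  Index 1: (10, 13)
  Index 2: (1, 20)
Therefore result = [(7, 19), (10, 13), (1, 20)].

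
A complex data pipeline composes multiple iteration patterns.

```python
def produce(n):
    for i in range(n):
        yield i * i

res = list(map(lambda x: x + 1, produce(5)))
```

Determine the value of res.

Step 1: produce(5) yields squares: [0, 1, 4, 9, 16].
Step 2: map adds 1 to each: [1, 2, 5, 10, 17].
Therefore res = [1, 2, 5, 10, 17].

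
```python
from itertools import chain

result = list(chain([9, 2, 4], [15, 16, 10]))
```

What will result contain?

Step 1: chain() concatenates iterables: [9, 2, 4] + [15, 16, 10].
Therefore result = [9, 2, 4, 15, 16, 10].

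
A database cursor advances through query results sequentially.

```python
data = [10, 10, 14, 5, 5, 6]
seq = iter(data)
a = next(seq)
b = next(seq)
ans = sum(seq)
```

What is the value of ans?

Step 1: Create iterator over [10, 10, 14, 5, 5, 6].
Step 2: a = next() = 10, b = next() = 10.
Step 3: sum() of remaining [14, 5, 5, 6] = 30.
Therefore ans = 30.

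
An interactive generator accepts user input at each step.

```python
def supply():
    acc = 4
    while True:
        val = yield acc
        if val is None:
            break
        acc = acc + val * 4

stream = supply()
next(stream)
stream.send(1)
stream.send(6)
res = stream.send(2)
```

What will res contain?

Step 1: next() -> yield acc=4.
Step 2: send(1) -> val=1, acc = 4 + 1*4 = 8, yield 8.
Step 3: send(6) -> val=6, acc = 8 + 6*4 = 32, yield 32.
Step 4: send(2) -> val=2, acc = 32 + 2*4 = 40, yield 40.
Therefore res = 40.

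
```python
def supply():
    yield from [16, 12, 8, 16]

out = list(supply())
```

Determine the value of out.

Step 1: yield from delegates to the iterable, yielding each element.
Step 2: Collected values: [16, 12, 8, 16].
Therefore out = [16, 12, 8, 16].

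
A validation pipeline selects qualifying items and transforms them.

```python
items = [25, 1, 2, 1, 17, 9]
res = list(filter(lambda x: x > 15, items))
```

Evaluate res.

Step 1: Filter elements > 15:
  25: kept
  1: removed
  2: removed
  1: removed
  17: kept
  9: removed
Therefore res = [25, 17].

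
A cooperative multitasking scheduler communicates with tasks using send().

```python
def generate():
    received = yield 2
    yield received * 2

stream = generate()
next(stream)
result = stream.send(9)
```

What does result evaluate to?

Step 1: next(stream) advances to first yield, producing 2.
Step 2: send(9) resumes, received = 9.
Step 3: yield received * 2 = 9 * 2 = 18.
Therefore result = 18.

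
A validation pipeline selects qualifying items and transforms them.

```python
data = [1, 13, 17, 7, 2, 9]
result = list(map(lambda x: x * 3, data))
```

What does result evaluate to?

Step 1: Apply lambda x: x * 3 to each element:
  1 -> 3
  13 -> 39
  17 -> 51
  7 -> 21
  2 -> 6
  9 -> 27
Therefore result = [3, 39, 51, 21, 6, 27].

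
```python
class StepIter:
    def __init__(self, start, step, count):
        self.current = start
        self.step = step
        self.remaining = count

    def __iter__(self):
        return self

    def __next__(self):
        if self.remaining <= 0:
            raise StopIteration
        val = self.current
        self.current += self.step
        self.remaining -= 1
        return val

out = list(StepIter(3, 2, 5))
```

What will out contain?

Step 1: StepIter starts at 3, increments by 2, for 5 steps:
  Yield 3, then current += 2
  Yield 5, then current += 2
  Yield 7, then current += 2
  Yield 9, then current += 2
  Yield 11, then current += 2
Therefore out = [3, 5, 7, 9, 11].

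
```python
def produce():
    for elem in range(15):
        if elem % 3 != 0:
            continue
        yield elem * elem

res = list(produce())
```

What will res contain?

Step 1: Only yield elem**2 when elem is divisible by 3:
  elem=0: 0 % 3 == 0, yield 0**2 = 0
  elem=3: 3 % 3 == 0, yield 3**2 = 9
  elem=6: 6 % 3 == 0, yield 6**2 = 36
  elem=9: 9 % 3 == 0, yield 9**2 = 81
  elem=12: 12 % 3 == 0, yield 12**2 = 144
Therefore res = [0, 9, 36, 81, 144].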